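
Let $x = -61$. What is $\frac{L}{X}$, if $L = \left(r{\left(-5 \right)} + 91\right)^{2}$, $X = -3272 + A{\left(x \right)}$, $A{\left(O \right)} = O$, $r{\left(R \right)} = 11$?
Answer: $- \frac{3468}{1111} \approx -3.1215$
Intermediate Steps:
$X = -3333$ ($X = -3272 - 61 = -3333$)
$L = 10404$ ($L = \left(11 + 91\right)^{2} = 102^{2} = 10404$)
$\frac{L}{X} = \frac{10404}{-3333} = 10404 \left(- \frac{1}{3333}\right) = - \frac{3468}{1111}$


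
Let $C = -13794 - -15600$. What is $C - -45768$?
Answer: $47574$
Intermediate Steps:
$C = 1806$ ($C = -13794 + 15600 = 1806$)
$C - -45768 = 1806 - -45768 = 1806 + 45768 = 47574$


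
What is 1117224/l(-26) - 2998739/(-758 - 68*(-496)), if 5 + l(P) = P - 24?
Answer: -1479992237/72534 ≈ -20404.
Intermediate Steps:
l(P) = -29 + P (l(P) = -5 + (P - 24) = -5 + (-24 + P) = -29 + P)
1117224/l(-26) - 2998739/(-758 - 68*(-496)) = 1117224/(-29 - 26) - 2998739/(-758 - 68*(-496)) = 1117224/(-55) - 2998739/(-758 + 33728) = 1117224*(-1/55) - 2998739/32970 = -1117224/55 - 2998739*1/32970 = -1117224/55 - 2998739/32970 = -1479992237/72534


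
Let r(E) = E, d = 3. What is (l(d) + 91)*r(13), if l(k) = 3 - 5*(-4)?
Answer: 1482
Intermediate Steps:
l(k) = 23 (l(k) = 3 + 20 = 23)
(l(d) + 91)*r(13) = (23 + 91)*13 = 114*13 = 1482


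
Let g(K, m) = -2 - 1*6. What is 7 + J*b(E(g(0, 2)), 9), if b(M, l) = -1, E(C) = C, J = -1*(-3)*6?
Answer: -11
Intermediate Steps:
g(K, m) = -8 (g(K, m) = -2 - 6 = -8)
J = 18 (J = 3*6 = 18)
7 + J*b(E(g(0, 2)), 9) = 7 + 18*(-1) = 7 - 18 = -11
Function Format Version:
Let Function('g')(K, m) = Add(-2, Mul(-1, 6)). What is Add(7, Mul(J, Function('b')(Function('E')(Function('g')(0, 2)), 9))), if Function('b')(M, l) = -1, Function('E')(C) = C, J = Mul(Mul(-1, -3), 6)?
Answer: -11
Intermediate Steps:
Function('g')(K, m) = -8 (Function('g')(K, m) = Add(-2, -6) = -8)
J = 18 (J = Mul(3, 6) = 18)
Add(7, Mul(J, Function('b')(Function('E')(Function('g')(0, 2)), 9))) = Add(7, Mul(18, -1)) = Add(7, -18) = -11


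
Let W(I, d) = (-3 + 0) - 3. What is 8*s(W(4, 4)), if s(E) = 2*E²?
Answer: 576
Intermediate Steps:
W(I, d) = -6 (W(I, d) = -3 - 3 = -6)
8*s(W(4, 4)) = 8*(2*(-6)²) = 8*(2*36) = 8*72 = 576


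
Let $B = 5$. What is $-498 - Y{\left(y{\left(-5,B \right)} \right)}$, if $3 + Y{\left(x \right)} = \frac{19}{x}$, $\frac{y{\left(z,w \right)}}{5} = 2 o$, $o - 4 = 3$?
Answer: $- \frac{34669}{70} \approx -495.27$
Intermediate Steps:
$o = 7$ ($o = 4 + 3 = 7$)
$y{\left(z,w \right)} = 70$ ($y{\left(z,w \right)} = 5 \cdot 2 \cdot 7 = 5 \cdot 14 = 70$)
$Y{\left(x \right)} = -3 + \frac{19}{x}$
$-498 - Y{\left(y{\left(-5,B \right)} \right)} = -498 - \left(-3 + \frac{19}{70}\right) = -498 - - \frac{191}{70} = -498 + \frac{191}{70} = - \frac{34669}{70}$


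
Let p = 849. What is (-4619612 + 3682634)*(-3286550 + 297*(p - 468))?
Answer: 2973399426354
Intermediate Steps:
(-4619612 + 3682634)*(-3286550 + 297*(p - 468)) = (-4619612 + 3682634)*(-3286550 + 297*(849 - 468)) = -936978*(-3286550 + 297*381) = -936978*(-3286550 + 113157) = -936978*(-3173393) = 2973399426354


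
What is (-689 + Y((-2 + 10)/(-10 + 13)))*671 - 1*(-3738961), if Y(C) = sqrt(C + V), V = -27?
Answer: 3276642 + 671*I*sqrt(219)/3 ≈ 3.2766e+6 + 3310.0*I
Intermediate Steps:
Y(C) = sqrt(-27 + C) (Y(C) = sqrt(C - 27) = sqrt(-27 + C))
(-689 + Y((-2 + 10)/(-10 + 13)))*671 - 1*(-3738961) = (-689 + sqrt(-27 + (-2 + 10)/(-10 + 13)))*671 - 1*(-3738961) = (-689 + sqrt(-27 + 8/3))*671 + 3738961 = (-689 + sqrt(-73/3))*671 + 3738961 = (-689 + I*sqrt(219)/3)*671 + 3738961 = (-462319 + 671*I*sqrt(219)/3) + 3738961 = 3276642 + 671*I*sqrt(219)/3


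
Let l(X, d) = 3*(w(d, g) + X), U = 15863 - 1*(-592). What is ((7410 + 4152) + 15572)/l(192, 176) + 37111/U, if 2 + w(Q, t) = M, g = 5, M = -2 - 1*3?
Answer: 6227821/121767 ≈ 51.145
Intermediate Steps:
M = -5 (M = -2 - 3 = -5)
w(Q, t) = -7 (w(Q, t) = -2 - 5 = -7)
U = 16455 (U = 15863 + 592 = 16455)
l(X, d) = -21 + 3*X (l(X, d) = 3*(-7 + X) = -21 + 3*X)
((7410 + 4152) + 15572)/l(192, 176) + 37111/U = ((7410 + 4152) + 15572)/(-21 + 3*192) + 37111/16455 = (11562 + 15572)/(-21 + 576) + 37111*(1/16455) = 27134/555 + 37111/16455 = 6227821/121767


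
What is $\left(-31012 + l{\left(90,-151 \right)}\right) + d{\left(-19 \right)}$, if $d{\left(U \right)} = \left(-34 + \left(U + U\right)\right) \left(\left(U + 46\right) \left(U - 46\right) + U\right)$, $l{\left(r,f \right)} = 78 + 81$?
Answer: $96875$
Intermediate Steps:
$l{\left(r,f \right)} = 159$
$d{\left(U \right)} = \left(-34 + 2 U\right) \left(U + \left(-46 + U\right) \left(46 + U\right)\right)$ ($d{\left(U \right)} = \left(-34 + 2 U\right) \left(\left(46 + U\right) \left(-46 + U\right) + U\right) = \left(-34 + 2 U\right) \left(\left(-46 + U\right) \left(46 + U\right) + U\right) = \left(-34 + 2 U\right) \left(U + \left(-46 + U\right) \left(46 + U\right)\right)$)
$\left(-31012 + l{\left(90,-151 \right)}\right) + d{\left(-19 \right)} = \left(-31012 + 159\right) + \left(71944 - -81054 - 32 \left(-19\right)^{2} + 2 \left(-19\right)^{3}\right) = -30853 + \left(71944 + 81054 - 11552 + 2 \left(-6859\right)\right) = -30853 + \left(71944 + 81054 - 11552 - 13718\right) = -30853 + 127728 = 96875$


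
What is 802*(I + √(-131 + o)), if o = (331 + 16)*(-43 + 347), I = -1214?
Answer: -973628 + 802*√105357 ≈ -7.1331e+5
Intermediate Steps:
o = 105488 (o = 347*304 = 105488)
802*(I + √(-131 + o)) = 802*(-1214 + √(-131 + 105488)) = 802*(-1214 + √105357) = -973628 + 802*√105357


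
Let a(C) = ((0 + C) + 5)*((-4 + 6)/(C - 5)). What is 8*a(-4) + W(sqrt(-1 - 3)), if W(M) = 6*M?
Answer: -16/9 + 12*I ≈ -1.7778 + 12.0*I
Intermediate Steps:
a(C) = 2*(5 + C)/(-5 + C) (a(C) = (C + 5)*(2/(-5 + C)) = (5 + C)*(2/(-5 + C)) = 2*(5 + C)/(-5 + C))
8*a(-4) + W(sqrt(-1 - 3)) = 8*(2*(5 - 4)/(-5 - 4)) + 6*sqrt(-1 - 3) = 8*(2*1/(-9)) + 6*sqrt(-4) = 8*(2*(-1/9)*1) + 6*(2*I) = 8*(-2/9) + 12*I = -16/9 + 12*I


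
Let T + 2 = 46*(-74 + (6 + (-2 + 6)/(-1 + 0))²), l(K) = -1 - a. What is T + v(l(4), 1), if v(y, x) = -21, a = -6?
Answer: -3243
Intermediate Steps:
l(K) = 5 (l(K) = -1 - 1*(-6) = -1 + 6 = 5)
T = -3222 (T = -2 + 46*(-74 + (6 + (-2 + 6)/(-1 + 0))²) = -2 + 46*(-74 + (6 + 4/(-1))²) = -2 + 46*(-74 + (6 + 4*(-1))²) = -2 + 46*(-74 + (6 - 4)²) = -2 + 46*(-74 + 2²) = -2 + 46*(-74 + 4) = -2 + 46*(-70) = -2 - 3220 = -3222)
T + v(l(4), 1) = -3222 - 21 = -3243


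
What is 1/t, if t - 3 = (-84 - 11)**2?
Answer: 1/9028 ≈ 0.00011077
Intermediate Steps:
t = 9028 (t = 3 + (-84 - 11)**2 = 3 + (-95)**2 = 3 + 9025 = 9028)
1/t = 1/9028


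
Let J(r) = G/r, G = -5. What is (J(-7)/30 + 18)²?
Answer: 573049/1764 ≈ 324.86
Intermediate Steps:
J(r) = -5/r
(J(-7)/30 + 18)² = (-5/(-7)/30 + 18)² = (-5*(-⅐)*(1/30) + 18)² = ((5/7)*(1/30) + 18)² = (1/42 + 18)² = (757/42)² = 573049/1764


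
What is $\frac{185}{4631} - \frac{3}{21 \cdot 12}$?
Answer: $\frac{10909}{389004} \approx 0.028043$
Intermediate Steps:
$\frac{185}{4631} - \frac{3}{21 \cdot 12} = 185 \cdot \frac{1}{4631} - \frac{3}{252} = \frac{185}{4631} - \frac{1}{84} = \frac{10909}{389004}$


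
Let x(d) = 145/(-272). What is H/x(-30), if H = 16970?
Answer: -923168/29 ≈ -31833.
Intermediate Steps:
x(d) = -145/272 (x(d) = 145*(-1/272) = -145/272)
H/x(-30) = 16970/(-145/272) = 16970*(-272/145) = -923168/29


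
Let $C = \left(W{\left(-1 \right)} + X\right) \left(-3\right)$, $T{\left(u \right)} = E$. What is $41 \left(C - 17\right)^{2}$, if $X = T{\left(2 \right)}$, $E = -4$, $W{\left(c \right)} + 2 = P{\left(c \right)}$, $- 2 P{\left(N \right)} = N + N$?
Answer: $164$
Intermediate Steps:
$P{\left(N \right)} = - N$ ($P{\left(N \right)} = - \frac{N + N}{2} = - \frac{2 N}{2} = - N$)
$W{\left(c \right)} = -2 - c$
$T{\left(u \right)} = -4$
$X = -4$
$C = 15$ ($C = \left(\left(-2 - -1\right) - 4\right) \left(-3\right) = \left(\left(-2 + 1\right) - 4\right) \left(-3\right) = \left(-1 - 4\right) \left(-3\right) = \left(-5\right) \left(-3\right) = 15$)
$41 \left(C - 17\right)^{2} = 41 \left(15 - 17\right)^{2} = 41 \left(-2\right)^{2} = 41 \cdot 4 = 164$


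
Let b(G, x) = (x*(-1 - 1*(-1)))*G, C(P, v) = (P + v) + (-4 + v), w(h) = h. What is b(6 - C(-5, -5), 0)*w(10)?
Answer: 0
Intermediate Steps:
C(P, v) = -4 + P + 2*v
b(G, x) = 0 (b(G, x) = (x*(-1 + 1))*G = (x*0)*G = 0*G = 0)
b(6 - C(-5, -5), 0)*w(10) = 0*10 = 0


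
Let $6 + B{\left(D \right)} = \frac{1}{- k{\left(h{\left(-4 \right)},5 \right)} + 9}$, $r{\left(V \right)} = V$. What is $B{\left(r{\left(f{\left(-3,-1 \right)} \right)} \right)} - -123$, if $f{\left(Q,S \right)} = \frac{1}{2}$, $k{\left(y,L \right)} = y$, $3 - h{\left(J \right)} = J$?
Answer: $\frac{235}{2} \approx 117.5$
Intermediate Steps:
$h{\left(J \right)} = 3 - J$
$f{\left(Q,S \right)} = \frac{1}{2}$
$B{\left(D \right)} = - \frac{11}{2}$ ($B{\left(D \right)} = -6 + \frac{1}{- (3 - -4) + 9} = -6 + \frac{1}{- (3 + 4) + 9} = -6 + \frac{1}{\left(-1\right) 7 + 9} = -6 + \frac{1}{-7 + 9} = -6 + \frac{1}{2} = - \frac{11}{2}$)
$B{\left(r{\left(f{\left(-3,-1 \right)} \right)} \right)} - -123 = - \frac{11}{2} - -123 = - \frac{11}{2} + 123 = \frac{235}{2}$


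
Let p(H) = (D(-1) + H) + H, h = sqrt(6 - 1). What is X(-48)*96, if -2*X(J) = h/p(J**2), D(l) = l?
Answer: -48*sqrt(5)/4607 ≈ -0.023297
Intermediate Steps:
h = sqrt(5) ≈ 2.2361
p(H) = -1 + 2*H (p(H) = (-1 + H) + H = -1 + 2*H)
X(J) = -sqrt(5)/(2*(-1 + 2*J**2))
X(-48)*96 = -sqrt(5)/(-2 + 4*(-48)**2)*96 = -sqrt(5)/(-2 + 4*2304)*96 = -sqrt(5)/(-2 + 9216)*96 = -1*sqrt(5)/9214*96 = -1*sqrt(5)*1/9214*96 = -sqrt(5)/9214*96 = -48*sqrt(5)/4607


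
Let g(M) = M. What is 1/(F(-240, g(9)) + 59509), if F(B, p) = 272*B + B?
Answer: -1/6011 ≈ -0.00016636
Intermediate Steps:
F(B, p) = 273*B
1/(F(-240, g(9)) + 59509) = 1/(273*(-240) + 59509) = 1/(-65520 + 59509) = 1/(-6011) = -1/6011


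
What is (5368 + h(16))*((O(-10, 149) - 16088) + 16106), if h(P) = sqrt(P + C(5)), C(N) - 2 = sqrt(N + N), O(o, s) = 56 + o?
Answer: 343552 + 64*sqrt(18 + sqrt(10)) ≈ 3.4385e+5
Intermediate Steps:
C(N) = 2 + sqrt(2)*sqrt(N) (C(N) = 2 + sqrt(N + N) = 2 + sqrt(2*N) = 2 + sqrt(2)*sqrt(N))
h(P) = sqrt(2 + P + sqrt(10)) (h(P) = sqrt(P + (2 + sqrt(2)*sqrt(5))) = sqrt(P + (2 + sqrt(10))) = sqrt(2 + P + sqrt(10)))
(5368 + h(16))*((O(-10, 149) - 16088) + 16106) = (5368 + sqrt(2 + 16 + sqrt(10)))*(((56 - 10) - 16088) + 16106) = (5368 + sqrt(18 + sqrt(10)))*((46 - 16088) + 16106) = (5368 + sqrt(18 + sqrt(10)))*(-16042 + 16106) = (5368 + sqrt(18 + sqrt(10)))*64 = 343552 + 64*sqrt(18 + sqrt(10))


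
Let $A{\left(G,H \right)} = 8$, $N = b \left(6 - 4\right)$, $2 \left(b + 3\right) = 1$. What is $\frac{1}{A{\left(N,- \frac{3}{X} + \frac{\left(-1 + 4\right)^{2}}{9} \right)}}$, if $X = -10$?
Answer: $\frac{1}{8} \approx 0.125$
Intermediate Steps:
$b = - \frac{5}{2}$ ($b = -3 + \frac{1}{2} \cdot 1 = -3 + \frac{1}{2} = - \frac{5}{2} \approx -2.5$)
$N = -5$ ($N = - \frac{5 \left(6 - 4\right)}{2} = \left(- \frac{5}{2}\right) 2 = -5$)
$\frac{1}{A{\left(N,- \frac{3}{X} + \frac{\left(-1 + 4\right)^{2}}{9} \right)}} = \frac{1}{8}$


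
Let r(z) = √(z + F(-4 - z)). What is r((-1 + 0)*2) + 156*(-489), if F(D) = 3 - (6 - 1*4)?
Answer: -76284 + I ≈ -76284.0 + 1.0*I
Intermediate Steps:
F(D) = 1 (F(D) = 3 - (6 - 4) = 3 - 1*2 = 3 - 2 = 1)
r(z) = √(1 + z) (r(z) = √(z + 1) = √(1 + z))
r((-1 + 0)*2) + 156*(-489) = √(1 + (-1 + 0)*2) + 156*(-489) = √(1 - 1*2) - 76284 = √(1 - 2) - 76284 = √(-1) - 76284 = I - 76284 = -76284 + I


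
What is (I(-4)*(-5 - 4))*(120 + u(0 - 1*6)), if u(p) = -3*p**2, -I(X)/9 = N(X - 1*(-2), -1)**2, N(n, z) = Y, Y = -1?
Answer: 972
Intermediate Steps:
N(n, z) = -1
I(X) = -9 (I(X) = -9*(-1)**2 = -9*1 = -9)
(I(-4)*(-5 - 4))*(120 + u(0 - 1*6)) = (-9*(-5 - 4))*(120 - 3*(0 - 1*6)**2) = (-9*(-9))*(120 - 3*(0 - 6)**2) = 81*(120 - 3*(-6)**2) = 81*(120 - 3*36) = 81*(120 - 108) = 81*12 = 972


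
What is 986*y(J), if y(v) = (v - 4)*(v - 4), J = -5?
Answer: 79866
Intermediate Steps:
y(v) = (-4 + v)**2 (y(v) = (-4 + v)*(-4 + v) = (-4 + v)**2)
986*y(J) = 986*(-4 - 5)**2 = 986*(-9)**2 = 986*81 = 79866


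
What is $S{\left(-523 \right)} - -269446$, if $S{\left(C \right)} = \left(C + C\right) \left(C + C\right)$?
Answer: $1363562$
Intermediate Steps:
$S{\left(C \right)} = 4 C^{2}$ ($S{\left(C \right)} = 2 C 2 C = 4 C^{2}$)
$S{\left(-523 \right)} - -269446 = 4 \left(-523\right)^{2} - -269446 = 4 \cdot 273529 + 269446 = 1094116 + 269446 = 1363562$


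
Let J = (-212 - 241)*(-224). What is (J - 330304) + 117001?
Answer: -111831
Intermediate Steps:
J = 101472 (J = -453*(-224) = 101472)
(J - 330304) + 117001 = (101472 - 330304) + 117001 = -228832 + 117001 = -111831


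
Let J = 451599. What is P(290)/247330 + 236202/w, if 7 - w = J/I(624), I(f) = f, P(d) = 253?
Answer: -12151289140799/36871214410 ≈ -329.56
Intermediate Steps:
w = -149077/208 (w = 7 - 451599/624 = 7 - 1*150533/208 = 7 - 150533/208 = -149077/208 ≈ -716.72)
P(290)/247330 + 236202/w = 253/247330 + 236202/(-149077/208) = 253*(1/247330) + 236202*(-208/149077) = 253/247330 - 49130016/149077 = -12151289140799/36871214410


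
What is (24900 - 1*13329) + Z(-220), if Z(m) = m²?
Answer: 59971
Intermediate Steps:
(24900 - 1*13329) + Z(-220) = (24900 - 1*13329) + (-220)² = (24900 - 13329) + 48400 = 11571 + 48400 = 59971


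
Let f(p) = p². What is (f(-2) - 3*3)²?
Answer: 25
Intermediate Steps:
(f(-2) - 3*3)² = ((-2)² - 3*3)² = (4 - 9)² = (-5)² = 25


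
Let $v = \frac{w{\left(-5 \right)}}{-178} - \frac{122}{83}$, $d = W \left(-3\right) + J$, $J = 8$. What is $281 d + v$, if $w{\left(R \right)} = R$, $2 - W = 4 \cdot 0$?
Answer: $\frac{8281687}{14774} \approx 560.56$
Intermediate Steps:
$W = 2$ ($W = 2 - 4 \cdot 0 = 2 - 0 = 2 + 0 = 2$)
$d = 2$ ($d = 2 \left(-3\right) + 8 = -6 + 8 = 2$)
$v = - \frac{21301}{14774}$ ($v = - \frac{5}{-178} - \frac{122}{83} = \left(-5\right) \left(- \frac{1}{178}\right) - \frac{122}{83} = \frac{5}{178} - \frac{122}{83} = - \frac{21301}{14774} \approx -1.4418$)
$281 d + v = 281 \cdot 2 - \frac{21301}{14774} = 562 - \frac{21301}{14774} = \frac{8281687}{14774}$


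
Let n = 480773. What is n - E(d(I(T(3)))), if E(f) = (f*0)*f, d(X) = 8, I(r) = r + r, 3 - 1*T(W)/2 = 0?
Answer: 480773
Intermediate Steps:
T(W) = 6 (T(W) = 6 - 2*0 = 6 + 0 = 6)
I(r) = 2*r
E(f) = 0 (E(f) = 0*f = 0)
n - E(d(I(T(3)))) = 480773 - 1*0 = 480773 + 0 = 480773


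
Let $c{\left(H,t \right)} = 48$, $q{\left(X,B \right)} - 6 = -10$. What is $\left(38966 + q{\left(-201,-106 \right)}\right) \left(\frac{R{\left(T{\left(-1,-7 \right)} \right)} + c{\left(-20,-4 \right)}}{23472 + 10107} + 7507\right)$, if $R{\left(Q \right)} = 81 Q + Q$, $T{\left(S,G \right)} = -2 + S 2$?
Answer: $\frac{1403062101518}{4797} \approx 2.9249 \cdot 10^{8}$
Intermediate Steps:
$T{\left(S,G \right)} = -2 + 2 S$
$q{\left(X,B \right)} = -4$ ($q{\left(X,B \right)} = 6 - 10 = -4$)
$R{\left(Q \right)} = 82 Q$
$\left(38966 + q{\left(-201,-106 \right)}\right) \left(\frac{R{\left(T{\left(-1,-7 \right)} \right)} + c{\left(-20,-4 \right)}}{23472 + 10107} + 7507\right) = \left(38966 - 4\right) \left(\frac{82 \left(-2 + 2 \left(-1\right)\right) + 48}{23472 + 10107} + 7507\right) = 38962 \left(\frac{82 \left(-2 - 2\right) + 48}{33579} + 7507\right) = 38962 \left(\left(82 \left(-4\right) + 48\right) \frac{1}{33579} + 7507\right) = 38962 \left(\left(-328 + 48\right) \frac{1}{33579} + 7507\right) = 38962 \left(\left(-280\right) \frac{1}{33579} + 7507\right) = 38962 \left(- \frac{40}{4797} + 7507\right) = 38962 \cdot \frac{36011039}{4797} = \frac{1403062101518}{4797}$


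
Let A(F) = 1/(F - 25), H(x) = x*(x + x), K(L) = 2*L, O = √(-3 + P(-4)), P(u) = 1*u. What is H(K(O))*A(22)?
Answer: 56/3 ≈ 18.667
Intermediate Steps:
P(u) = u
O = I*√7 (O = √(-3 - 4) = √(-7) = I*√7 ≈ 2.6458*I)
H(x) = 2*x² (H(x) = x*(2*x) = 2*x²)
A(F) = 1/(-25 + F)
H(K(O))*A(22) = (2*(2*(I*√7))²)/(-25 + 22) = (2*(2*I*√7)²)/(-3) = (2*(-28))*(-⅓) = -56*(-⅓) = 56/3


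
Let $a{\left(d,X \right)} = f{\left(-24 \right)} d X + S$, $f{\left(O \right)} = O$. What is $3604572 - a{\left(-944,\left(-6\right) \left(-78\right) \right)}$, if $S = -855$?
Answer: $-6997581$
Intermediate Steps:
$a{\left(d,X \right)} = -855 - 24 X d$ ($a{\left(d,X \right)} = - 24 d X - 855 = - 24 X d - 855 = -855 - 24 X d$)
$3604572 - a{\left(-944,\left(-6\right) \left(-78\right) \right)} = 3604572 - \left(-855 - 24 \left(\left(-6\right) \left(-78\right)\right) \left(-944\right)\right) = 3604572 - \left(-855 - 11232 \left(-944\right)\right) = 3604572 - \left(-855 + 10603008\right) = 3604572 - 10602153 = -6997581$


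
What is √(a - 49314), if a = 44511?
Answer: I*√4803 ≈ 69.304*I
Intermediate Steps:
√(a - 49314) = √(44511 - 49314) = √(-4803) = I*√4803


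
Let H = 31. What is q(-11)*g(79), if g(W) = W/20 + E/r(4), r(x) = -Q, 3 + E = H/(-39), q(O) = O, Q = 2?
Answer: -50171/780 ≈ -64.322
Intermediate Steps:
E = -148/39 (E = -3 + 31/(-39) = -3 + 31*(-1/39) = -3 - 31/39 = -148/39 ≈ -3.7949)
r(x) = -2 (r(x) = -1*2 = -2)
g(W) = 74/39 + W/20 (g(W) = W/20 - 148/39/(-2) = W*(1/20) - 148/39*(-½) = W/20 + 74/39 = 74/39 + W/20)
q(-11)*g(79) = -11*(74/39 + (1/20)*79) = -11*(74/39 + 79/20) = -11*4561/780 = -50171/780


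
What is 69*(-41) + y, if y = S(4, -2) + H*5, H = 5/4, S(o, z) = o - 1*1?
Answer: -11279/4 ≈ -2819.8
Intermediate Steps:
S(o, z) = -1 + o (S(o, z) = o - 1 = -1 + o)
H = 5/4 (H = 5*(¼) = 5/4 ≈ 1.2500)
y = 37/4 (y = (-1 + 4) + (5/4)*5 = 3 + 25/4 = 37/4 ≈ 9.2500)
69*(-41) + y = 69*(-41) + 37/4 = -2829 + 37/4 = -11279/4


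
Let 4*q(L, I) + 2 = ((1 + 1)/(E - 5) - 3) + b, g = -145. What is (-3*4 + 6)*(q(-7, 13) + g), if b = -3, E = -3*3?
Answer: 12351/14 ≈ 882.21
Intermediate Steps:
E = -9
q(L, I) = -57/28 (q(L, I) = -½ + (((1 + 1)/(-9 - 5) - 3) - 3)/4 = -½ + ((2/(-14) - 3) - 3)/4 = -½ + ((2*(-1/14) - 3) - 3)/4 = -½ + ((-⅐ - 3) - 3)/4 = -½ + (-22/7 - 3)/4 = -½ + (¼)*(-43/7) = -½ - 43/28 = -57/28)
(-3*4 + 6)*(q(-7, 13) + g) = (-3*4 + 6)*(-57/28 - 145) = (-12 + 6)*(-4117/28) = -6*(-4117/28) = 12351/14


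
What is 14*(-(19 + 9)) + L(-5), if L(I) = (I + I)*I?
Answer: -342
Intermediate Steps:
L(I) = 2*I² (L(I) = (2*I)*I = 2*I²)
14*(-(19 + 9)) + L(-5) = 14*(-(19 + 9)) + 2*(-5)² = 14*(-1*28) + 2*25 = 14*(-28) + 50 = -392 + 50 = -342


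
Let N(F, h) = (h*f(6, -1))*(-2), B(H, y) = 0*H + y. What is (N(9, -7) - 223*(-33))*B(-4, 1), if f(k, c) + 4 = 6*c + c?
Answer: 7205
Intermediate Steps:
f(k, c) = -4 + 7*c (f(k, c) = -4 + (6*c + c) = -4 + 7*c)
B(H, y) = y (B(H, y) = 0 + y = y)
N(F, h) = 22*h (N(F, h) = (h*(-4 + 7*(-1)))*(-2) = (h*(-4 - 7))*(-2) = (h*(-11))*(-2) = -11*h*(-2) = 22*h)
(N(9, -7) - 223*(-33))*B(-4, 1) = (22*(-7) - 223*(-33))*1 = (-154 + 7359)*1 = 7205*1 = 7205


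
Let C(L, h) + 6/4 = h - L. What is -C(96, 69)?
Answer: 57/2 ≈ 28.500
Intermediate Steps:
C(L, h) = -3/2 + h - L (C(L, h) = -3/2 + (h - L) = -3/2 + h - L)
-C(96, 69) = -(-3/2 + 69 - 1*96) = -(-3/2 + 69 - 96) = -1*(-57/2) = 57/2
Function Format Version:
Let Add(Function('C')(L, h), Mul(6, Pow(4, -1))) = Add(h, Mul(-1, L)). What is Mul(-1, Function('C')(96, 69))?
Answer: Rational(57, 2) ≈ 28.500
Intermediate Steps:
Function('C')(L, h) = Add(Rational(-3, 2), h, Mul(-1, L)) (Function('C')(L, h) = Add(Rational(-3, 2), Add(h, Mul(-1, L))) = Add(Rational(-3, 2), h, Mul(-1, L)))
Mul(-1, Function('C')(96, 69)) = Mul(-1, Add(Rational(-3, 2), 69, Mul(-1, 96))) = Mul(-1, Add(Rational(-3, 2), 69, -96)) = Mul(-1, Rational(-57, 2)) = Rational(57, 2)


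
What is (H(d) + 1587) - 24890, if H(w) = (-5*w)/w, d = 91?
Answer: -23308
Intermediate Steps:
H(w) = -5
(H(d) + 1587) - 24890 = (-5 + 1587) - 24890 = 1582 - 24890 = -23308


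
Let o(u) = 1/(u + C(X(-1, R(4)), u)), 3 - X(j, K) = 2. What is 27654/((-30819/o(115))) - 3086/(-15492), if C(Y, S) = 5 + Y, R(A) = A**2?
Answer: 167872481/875321238 ≈ 0.19178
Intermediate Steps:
X(j, K) = 1 (X(j, K) = 3 - 1*2 = 3 - 2 = 1)
o(u) = 1/(6 + u) (o(u) = 1/(u + (5 + 1)) = 1/(u + 6) = 1/(6 + u))
27654/((-30819/o(115))) - 3086/(-15492) = 27654/((-30819/(1/(6 + 115)))) - 3086/(-15492) = 27654/((-30819/(1/121))) - 3086*(-1/15492) = 27654/((-30819/1/121)) + 1543/7746 = 27654/((-30819*121)) + 1543/7746 = 27654/(-3729099) + 1543/7746 = 27654*(-1/3729099) + 1543/7746 = -838/113003 + 1543/7746 = 167872481/875321238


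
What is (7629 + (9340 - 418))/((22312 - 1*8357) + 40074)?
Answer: 16551/54029 ≈ 0.30634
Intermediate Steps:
(7629 + (9340 - 418))/((22312 - 1*8357) + 40074) = (7629 + 8922)/((22312 - 8357) + 40074) = 16551/(13955 + 40074) = 16551/54029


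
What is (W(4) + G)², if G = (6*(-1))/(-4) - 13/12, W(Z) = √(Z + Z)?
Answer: 1177/144 + 5*√2/3 ≈ 10.531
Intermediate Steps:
W(Z) = √2*√Z (W(Z) = √(2*Z) = √2*√Z)
G = 5/12 (G = -6*(-¼) - 13*1/12 = 3/2 - 13/12 = 5/12 ≈ 0.41667)
(W(4) + G)² = (√2*√4 + 5/12)² = (√2*2 + 5/12)² = (2*√2 + 5/12)² = (5/12 + 2*√2)²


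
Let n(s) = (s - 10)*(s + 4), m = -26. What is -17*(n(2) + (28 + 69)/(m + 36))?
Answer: 6511/10 ≈ 651.10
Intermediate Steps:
n(s) = (-10 + s)*(4 + s)
-17*(n(2) + (28 + 69)/(m + 36)) = -17*((-40 + 2² - 6*2) + (28 + 69)/(-26 + 36)) = -17*((-40 + 4 - 12) + 97/10) = -17*(-48 + 97*(⅒)) = -17*(-48 + 97/10) = -17*(-383/10) = 6511/10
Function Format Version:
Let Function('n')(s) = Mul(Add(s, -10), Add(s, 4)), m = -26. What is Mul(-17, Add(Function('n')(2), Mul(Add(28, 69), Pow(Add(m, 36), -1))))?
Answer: Rational(6511, 10) ≈ 651.10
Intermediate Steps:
Function('n')(s) = Mul(Add(-10, s), Add(4, s))
Mul(-17, Add(Function('n')(2), Mul(Add(28, 69), Pow(Add(m, 36), -1)))) = Mul(-17, Add(Add(-40, Pow(2, 2), Mul(-6, 2)), Mul(Add(28, 69), Pow(Add(-26, 36), -1)))) = Mul(-17, Add(Add(-40, 4, -12), Mul(97, Pow(10, -1)))) = Mul(-17, Add(-48, Mul(97, Rational(1, 10)))) = Mul(-17, Add(-48, Rational(97, 10))) = Mul(-17, Rational(-383, 10)) = Rational(6511, 10)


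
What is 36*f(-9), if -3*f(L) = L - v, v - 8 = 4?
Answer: 252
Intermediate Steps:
v = 12 (v = 8 + 4 = 12)
f(L) = 4 - L/3 (f(L) = -(L - 1*12)/3 = -(L - 12)/3 = -(-12 + L)/3 = 4 - L/3)
36*f(-9) = 36*(4 - 1/3*(-9)) = 36*(4 + 3) = 36*7 = 252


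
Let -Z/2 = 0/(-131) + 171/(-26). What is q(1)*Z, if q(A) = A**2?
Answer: 171/13 ≈ 13.154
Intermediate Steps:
Z = 171/13 (Z = -2*(0/(-131) + 171/(-26)) = -2*(0*(-1/131) + 171*(-1/26)) = -2*(0 - 171/26) = -2*(-171/26) = 171/13 ≈ 13.154)
q(1)*Z = 1**2*(171/13) = 1*(171/13) = 171/13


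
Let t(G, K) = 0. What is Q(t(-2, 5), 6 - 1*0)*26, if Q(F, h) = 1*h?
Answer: 156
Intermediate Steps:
Q(F, h) = h
Q(t(-2, 5), 6 - 1*0)*26 = (6 - 1*0)*26 = (6 + 0)*26 = 6*26 = 156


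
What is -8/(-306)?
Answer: 4/153 ≈ 0.026144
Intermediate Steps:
-8/(-306) = -8*(-1/306) = 4/153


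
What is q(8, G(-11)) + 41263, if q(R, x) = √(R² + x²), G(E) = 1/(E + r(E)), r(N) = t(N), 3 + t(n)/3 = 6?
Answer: 41263 + √257/2 ≈ 41271.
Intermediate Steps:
t(n) = 9 (t(n) = -9 + 3*6 = -9 + 18 = 9)
r(N) = 9
G(E) = 1/(9 + E) (G(E) = 1/(E + 9) = 1/(9 + E))
q(8, G(-11)) + 41263 = √(8² + (1/(9 - 11))²) + 41263 = √(64 + (1/(-2))²) + 41263 = √(64 + (-½)²) + 41263 = √(64 + ¼) + 41263 = √(257/4) + 41263 = √257/2 + 41263 = 41263 + √257/2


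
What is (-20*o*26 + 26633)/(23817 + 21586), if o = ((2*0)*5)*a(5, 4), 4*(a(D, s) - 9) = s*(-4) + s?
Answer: 26633/45403 ≈ 0.58659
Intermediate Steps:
a(D, s) = 9 - 3*s/4 (a(D, s) = 9 + (s*(-4) + s)/4 = 9 + (-4*s + s)/4 = 9 + (-3*s)/4 = 9 - 3*s/4)
o = 0 (o = ((2*0)*5)*(9 - 3/4*4) = (0*5)*(9 - 3) = 0*6 = 0)
(-20*o*26 + 26633)/(23817 + 21586) = (-20*0*26 + 26633)/(23817 + 21586) = (0*26 + 26633)/45403 = (0 + 26633)*(1/45403) = 26633*(1/45403) = 26633/45403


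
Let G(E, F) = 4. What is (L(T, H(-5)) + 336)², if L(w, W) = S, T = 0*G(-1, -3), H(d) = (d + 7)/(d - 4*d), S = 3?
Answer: 114921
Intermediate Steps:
H(d) = -(7 + d)/(3*d) (H(d) = (7 + d)/((-3*d)) = (7 + d)*(-1/(3*d)) = -(7 + d)/(3*d))
T = 0 (T = 0*4 = 0)
L(w, W) = 3
(L(T, H(-5)) + 336)² = (3 + 336)² = 339² = 114921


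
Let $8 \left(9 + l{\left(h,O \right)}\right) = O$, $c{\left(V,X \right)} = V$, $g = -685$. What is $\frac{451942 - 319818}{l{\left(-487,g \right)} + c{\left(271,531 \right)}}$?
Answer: $\frac{62176}{83} \approx 749.11$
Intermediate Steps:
$l{\left(h,O \right)} = -9 + \frac{O}{8}$
$\frac{451942 - 319818}{l{\left(-487,g \right)} + c{\left(271,531 \right)}} = \frac{451942 - 319818}{\left(-9 + \frac{1}{8} \left(-685\right)\right) + 271} = \frac{132124}{\left(-9 - \frac{685}{8}\right) + 271} = \frac{132124}{- \frac{757}{8} + 271} = \frac{132124}{\frac{1411}{8}} = 132124 \cdot \frac{8}{1411} = \frac{62176}{83}$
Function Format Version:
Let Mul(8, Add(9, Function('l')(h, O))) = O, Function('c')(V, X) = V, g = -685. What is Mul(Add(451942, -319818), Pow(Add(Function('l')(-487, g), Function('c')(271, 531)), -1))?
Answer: Rational(62176, 83) ≈ 749.11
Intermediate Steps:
Function('l')(h, O) = Add(-9, Mul(Rational(1, 8), O))
Mul(Add(451942, -319818), Pow(Add(Function('l')(-487, g), Function('c')(271, 531)), -1)) = Mul(Add(451942, -319818), Pow(Add(Add(-9, Mul(Rational(1, 8), -685)), 271), -1)) = Mul(132124, Pow(Add(Add(-9, Rational(-685, 8)), 271), -1)) = Mul(132124, Pow(Add(Rational(-757, 8), 271), -1)) = Mul(132124, Pow(Rational(1411, 8), -1)) = Mul(132124, Rational(8, 1411)) = Rational(62176, 83)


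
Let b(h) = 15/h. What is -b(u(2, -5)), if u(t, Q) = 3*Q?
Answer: 1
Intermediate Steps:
-b(u(2, -5)) = -15/(3*(-5)) = -15/(-15) = -15*(-1)/15 = -1*(-1) = 1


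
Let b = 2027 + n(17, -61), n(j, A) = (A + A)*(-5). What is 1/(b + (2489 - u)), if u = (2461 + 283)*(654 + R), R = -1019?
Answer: 1/1006686 ≈ 9.9336e-7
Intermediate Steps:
n(j, A) = -10*A (n(j, A) = (2*A)*(-5) = -10*A)
b = 2637 (b = 2027 - 10*(-61) = 2027 + 610 = 2637)
u = -1001560 (u = (2461 + 283)*(654 - 1019) = 2744*(-365) = -1001560)
1/(b + (2489 - u)) = 1/(2637 + (2489 - 1*(-1001560))) = 1/(2637 + (2489 + 1001560)) = 1/(2637 + 1004049) = 1/1006686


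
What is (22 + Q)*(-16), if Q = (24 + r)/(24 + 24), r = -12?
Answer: -356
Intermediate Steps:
Q = ¼ (Q = (24 - 12)/(24 + 24) = 12/48 = 12*(1/48) = ¼ ≈ 0.25000)
(22 + Q)*(-16) = (22 + ¼)*(-16) = (89/4)*(-16) = -356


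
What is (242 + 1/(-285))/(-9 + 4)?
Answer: -68969/1425 ≈ -48.399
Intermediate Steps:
(242 + 1/(-285))/(-9 + 4) = (242 - 1/285)/(-5) = (68969/285)*(-⅕) = -68969/1425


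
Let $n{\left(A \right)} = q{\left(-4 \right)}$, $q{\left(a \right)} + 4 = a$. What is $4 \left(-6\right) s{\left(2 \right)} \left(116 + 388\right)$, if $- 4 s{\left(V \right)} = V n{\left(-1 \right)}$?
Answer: $-48384$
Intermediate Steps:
$q{\left(a \right)} = -4 + a$
$n{\left(A \right)} = -8$ ($n{\left(A \right)} = -4 - 4 = -8$)
$s{\left(V \right)} = 2 V$ ($s{\left(V \right)} = - \frac{V \left(-8\right)}{4} = - \frac{\left(-8\right) V}{4} = 2 V$)
$4 \left(-6\right) s{\left(2 \right)} \left(116 + 388\right) = 4 \left(-6\right) 2 \cdot 2 \left(116 + 388\right) = \left(-24\right) 4 \cdot 504 = \left(-96\right) 504 = -48384$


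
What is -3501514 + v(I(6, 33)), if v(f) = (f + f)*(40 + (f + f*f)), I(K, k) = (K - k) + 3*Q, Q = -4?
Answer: -3620230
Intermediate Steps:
I(K, k) = -12 + K - k (I(K, k) = (K - k) + 3*(-4) = (K - k) - 12 = -12 + K - k)
v(f) = 2*f*(40 + f + f²) (v(f) = (2*f)*(40 + (f + f²)) = (2*f)*(40 + f + f²) = 2*f*(40 + f + f²))
-3501514 + v(I(6, 33)) = -3501514 + 2*(-12 + 6 - 1*33)*(40 + (-12 + 6 - 1*33) + (-12 + 6 - 1*33)²) = -3501514 + 2*(-12 + 6 - 33)*(40 + (-12 + 6 - 33) + (-12 + 6 - 33)²) = -3501514 + 2*(-39)*(40 - 39 + (-39)²) = -3501514 + 2*(-39)*(40 - 39 + 1521) = -3501514 + 2*(-39)*1522 = -3501514 - 118716 = -3620230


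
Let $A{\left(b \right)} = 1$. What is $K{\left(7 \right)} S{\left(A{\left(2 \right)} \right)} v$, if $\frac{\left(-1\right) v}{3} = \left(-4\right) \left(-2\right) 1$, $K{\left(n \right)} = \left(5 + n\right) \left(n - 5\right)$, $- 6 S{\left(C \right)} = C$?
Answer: $96$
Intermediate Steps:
$S{\left(C \right)} = - \frac{C}{6}$
$K{\left(n \right)} = \left(-5 + n\right) \left(5 + n\right)$ ($K{\left(n \right)} = \left(5 + n\right) \left(-5 + n\right) = \left(-5 + n\right) \left(5 + n\right)$)
$v = -24$ ($v = - 3 \left(-4\right) \left(-2\right) 1 = - 3 \cdot 8 \cdot 1 = \left(-3\right) 8 = -24$)
$K{\left(7 \right)} S{\left(A{\left(2 \right)} \right)} v = \left(-25 + 7^{2}\right) \left(\left(- \frac{1}{6}\right) 1\right) \left(-24\right) = \left(-25 + 49\right) \left(- \frac{1}{6}\right) \left(-24\right) = 24 \left(- \frac{1}{6}\right) \left(-24\right) = \left(-4\right) \left(-24\right) = 96$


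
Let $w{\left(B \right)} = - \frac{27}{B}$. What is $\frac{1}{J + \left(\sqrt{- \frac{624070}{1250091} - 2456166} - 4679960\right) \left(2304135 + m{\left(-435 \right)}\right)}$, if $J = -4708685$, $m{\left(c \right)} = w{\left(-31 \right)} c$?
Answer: $- \frac{287826871267033057163}{3103203239870497514975921549585935} - \frac{295187952 i \sqrt{106619970923577806}}{3103203239870497514975921549585935} \approx -9.2752 \cdot 10^{-14} - 3.106 \cdot 10^{-17} i$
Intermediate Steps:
$m{\left(c \right)} = \frac{27 c}{31}$ ($m{\left(c \right)} = - \frac{27}{-31} c = \left(-27\right) \left(- \frac{1}{31}\right) c = \frac{27 c}{31}$)
$\frac{1}{J + \left(\sqrt{- \frac{624070}{1250091} - 2456166} - 4679960\right) \left(2304135 + m{\left(-435 \right)}\right)} = \frac{1}{-4708685 + \left(\sqrt{- \frac{624070}{1250091} - 2456166} - 4679960\right) \left(2304135 + \frac{27}{31} \left(-435\right)\right)} = \frac{1}{-4708685 + \left(\sqrt{\left(-624070\right) \frac{1}{1250091} - 2456166} - 4679960\right) \left(2304135 - \frac{11745}{31}\right)} = \frac{1}{-4708685 + \left(\sqrt{- \frac{624070}{1250091} - 2456166} - 4679960\right) \frac{71416440}{31}} = \frac{1}{-4708685 + \left(\sqrt{- \frac{3070431635176}{1250091}} - 4679960\right) \frac{71416440}{31}} = \frac{1}{-4708685 + \left(\frac{2 i \sqrt{106619970923577806}}{416697} - 4679960\right) \frac{71416440}{31}} = \frac{1}{-4708685 + \left(-4679960 + \frac{2 i \sqrt{106619970923577806}}{416697}\right) \frac{71416440}{31}} = \frac{1}{-4708685 - \left(\frac{334226082542400}{31} - \frac{47610960 i \sqrt{106619970923577806}}{4305869}\right)} = \frac{1}{- \frac{334226228511635}{31} + \frac{47610960 i \sqrt{106619970923577806}}{4305869}}$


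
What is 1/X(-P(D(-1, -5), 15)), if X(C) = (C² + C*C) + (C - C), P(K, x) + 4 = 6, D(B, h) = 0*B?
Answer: ⅛ ≈ 0.12500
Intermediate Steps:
D(B, h) = 0
P(K, x) = 2 (P(K, x) = -4 + 6 = 2)
X(C) = 2*C² (X(C) = (C² + C²) + 0 = 2*C² + 0 = 2*C²)
1/X(-P(D(-1, -5), 15)) = 1/(2*(-1*2)²) = 1/(2*(-2)²) = 1/(2*4) = 1/8 = ⅛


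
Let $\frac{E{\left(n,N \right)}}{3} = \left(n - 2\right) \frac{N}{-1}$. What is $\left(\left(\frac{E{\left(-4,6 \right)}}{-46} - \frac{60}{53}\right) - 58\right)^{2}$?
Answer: $\frac{5616603136}{1485961} \approx 3779.8$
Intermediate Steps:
$E{\left(n,N \right)} = - 3 N \left(-2 + n\right)$ ($E{\left(n,N \right)} = 3 \left(n - 2\right) \frac{N}{-1} = 3 \left(-2 + n\right) N \left(-1\right) = 3 \left(-2 + n\right) \left(- N\right) = 3 \left(- N \left(-2 + n\right)\right) = - 3 N \left(-2 + n\right)$)
$\left(\left(\frac{E{\left(-4,6 \right)}}{-46} - \frac{60}{53}\right) - 58\right)^{2} = \left(\left(\frac{3 \cdot 6 \left(2 - -4\right)}{-46} - \frac{60}{53}\right) - 58\right)^{2} = \left(\left(3 \cdot 6 \left(2 + 4\right) \left(- \frac{1}{46}\right) - \frac{60}{53}\right) - 58\right)^{2} = \left(\left(3 \cdot 6 \cdot 6 \left(- \frac{1}{46}\right) - \frac{60}{53}\right) - 58\right)^{2} = \left(\left(108 \left(- \frac{1}{46}\right) - \frac{60}{53}\right) - 58\right)^{2} = \left(\left(- \frac{54}{23} - \frac{60}{53}\right) - 58\right)^{2} = \left(- \frac{4242}{1219} - 58\right)^{2} = \left(- \frac{74944}{1219}\right)^{2} = \frac{5616603136}{1485961}$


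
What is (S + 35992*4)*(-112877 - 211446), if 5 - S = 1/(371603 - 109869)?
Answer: -12221343343869463/261734 ≈ -4.6694e+10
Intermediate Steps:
S = 1308669/261734 (S = 5 - 1/(371603 - 109869) = 5 - 1/261734 = 1308669/261734 ≈ 5.0000)
(S + 35992*4)*(-112877 - 211446) = (1308669/261734 + 35992*4)*(-112877 - 211446) = (1308669/261734 + 143968)*(-324323) = (37682629181/261734)*(-324323) = -12221343343869463/261734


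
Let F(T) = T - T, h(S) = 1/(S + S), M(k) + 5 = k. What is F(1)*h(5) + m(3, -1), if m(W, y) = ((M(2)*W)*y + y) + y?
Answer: 7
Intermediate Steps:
M(k) = -5 + k
h(S) = 1/(2*S)
F(T) = 0
m(W, y) = 2*y - 3*W*y (m(W, y) = (((-5 + 2)*W)*y + y) + y = ((-3*W)*y + y) + y = (-3*W*y + y) + y = (y - 3*W*y) + y = 2*y - 3*W*y)
F(1)*h(5) + m(3, -1) = 0*((1/2)/5) - (2 - 3*3) = 0*((1/2)*(1/5)) - (2 - 9) = 0*(1/10) - 1*(-7) = 0 + 7 = 7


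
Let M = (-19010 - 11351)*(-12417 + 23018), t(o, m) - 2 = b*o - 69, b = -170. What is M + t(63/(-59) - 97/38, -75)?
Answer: -360801038443/1121 ≈ -3.2186e+8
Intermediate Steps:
t(o, m) = -67 - 170*o (t(o, m) = 2 + (-170*o - 69) = 2 + (-69 - 170*o) = -67 - 170*o)
M = -321856961 (M = -30361*10601 = -321856961)
M + t(63/(-59) - 97/38, -75) = -321856961 + (-67 - 170*(63/(-59) - 97/38)) = -321856961 + (-67 - 170*(63*(-1/59) - 97*1/38)) = -321856961 + (-67 - 170*(-63/59 - 97/38)) = -321856961 + (-67 - 170*(-8117/2242)) = -321856961 + (-67 + 689945/1121) = -321856961 + 614838/1121 = -360801038443/1121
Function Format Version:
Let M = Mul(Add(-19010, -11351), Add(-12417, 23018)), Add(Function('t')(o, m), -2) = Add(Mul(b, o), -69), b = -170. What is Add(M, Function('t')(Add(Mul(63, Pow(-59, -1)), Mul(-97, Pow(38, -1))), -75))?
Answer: Rational(-360801038443, 1121) ≈ -3.2186e+8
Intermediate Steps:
Function('t')(o, m) = Add(-67, Mul(-170, o)) (Function('t')(o, m) = Add(2, Add(Mul(-170, o), -69)) = Add(2, Add(-69, Mul(-170, o))) = Add(-67, Mul(-170, o)))
M = -321856961 (M = Mul(-30361, 10601) = -321856961)
Add(M, Function('t')(Add(Mul(63, Pow(-59, -1)), Mul(-97, Pow(38, -1))), -75)) = Add(-321856961, Add(-67, Mul(-170, Add(Mul(63, Pow(-59, -1)), Mul(-97, Pow(38, -1)))))) = Add(-321856961, Add(-67, Mul(-170, Add(Mul(63, Rational(-1, 59)), Mul(-97, Rational(1, 38)))))) = Add(-321856961, Add(-67, Mul(-170, Add(Rational(-63, 59), Rational(-97, 38))))) = Add(-321856961, Add(-67, Mul(-170, Rational(-8117, 2242)))) = Add(-321856961, Add(-67, Rational(689945, 1121))) = Add(-321856961, Rational(614838, 1121)) = Rational(-360801038443, 1121)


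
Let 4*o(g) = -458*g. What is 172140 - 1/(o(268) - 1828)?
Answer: 5596959961/32514 ≈ 1.7214e+5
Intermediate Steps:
o(g) = -229*g/2 (o(g) = (-458*g)/4 = -229*g/2)
172140 - 1/(o(268) - 1828) = 172140 - 1/(-229/2*268 - 1828) = 172140 - 1/(-30686 - 1828) = 172140 - 1/(-32514) = 172140 - 1*(-1/32514) = 172140 + 1/32514 = 5596959961/32514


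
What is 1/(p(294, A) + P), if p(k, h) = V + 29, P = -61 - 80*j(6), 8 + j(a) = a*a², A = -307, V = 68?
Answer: -1/16604 ≈ -6.0226e-5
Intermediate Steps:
j(a) = -8 + a³ (j(a) = -8 + a*a² = -8 + a³)
P = -16701 (P = -61 - 80*(-8 + 6³) = -61 - 80*(-8 + 216) = -61 - 80*208 = -61 - 16640 = -16701)
p(k, h) = 97 (p(k, h) = 68 + 29 = 97)
1/(p(294, A) + P) = 1/(97 - 16701) = 1/(-16604) = -1/16604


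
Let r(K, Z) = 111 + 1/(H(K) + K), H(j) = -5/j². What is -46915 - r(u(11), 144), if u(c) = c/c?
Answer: -188103/4 ≈ -47026.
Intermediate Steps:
H(j) = -5/j²
u(c) = 1
r(K, Z) = 111 + 1/(K - 5/K²) (r(K, Z) = 111 + 1/(-5/K² + K) = 111 + 1/(K - 5/K²))
-46915 - r(u(11), 144) = -46915 - (-555 + 1²*(1 + 111*1))/(-5 + 1³) = -46915 - (-555 + 1*(1 + 111))/(-5 + 1) = -46915 - (-555 + 1*112)/(-4) = -46915 - (-1)*(-555 + 112)/4 = -46915 - (-1)*(-443)/4 = -46915 - 1*443/4 = -46915 - 443/4 = -188103/4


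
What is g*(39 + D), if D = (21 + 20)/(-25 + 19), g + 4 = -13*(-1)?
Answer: 579/2 ≈ 289.50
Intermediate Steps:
g = 9 (g = -4 - 13*(-1) = -4 + 13 = 9)
D = -41/6 (D = 41/(-6) = 41*(-1/6) = -41/6 ≈ -6.8333)
g*(39 + D) = 9*(39 - 41/6) = 9*(193/6) = 579/2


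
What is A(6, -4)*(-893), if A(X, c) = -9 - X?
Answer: 13395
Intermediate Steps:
A(6, -4)*(-893) = (-9 - 1*6)*(-893) = (-9 - 6)*(-893) = -15*(-893) = 13395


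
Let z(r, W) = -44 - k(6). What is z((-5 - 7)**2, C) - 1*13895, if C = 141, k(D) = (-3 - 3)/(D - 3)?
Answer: -13937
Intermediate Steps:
k(D) = -6/(-3 + D)
z(r, W) = -42 (z(r, W) = -44 - (-6)/(-3 + 6) = -44 - (-6)/3 = -44 - 1*(-2) = -44 + 2 = -42)
z((-5 - 7)**2, C) - 1*13895 = -42 - 1*13895 = -42 - 13895 = -13937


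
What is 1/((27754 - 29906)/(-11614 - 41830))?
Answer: 13361/538 ≈ 24.835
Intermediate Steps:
1/((27754 - 29906)/(-11614 - 41830)) = 1/(-2152/(-53444)) = 1/(-2152*(-1/53444)) = 1/(538/13361) = 13361/538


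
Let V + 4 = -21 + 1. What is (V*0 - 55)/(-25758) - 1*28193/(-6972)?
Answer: 121096459/29930796 ≈ 4.0459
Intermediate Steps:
V = -24 (V = -4 + (-21 + 1) = -4 - 20 = -24)
(V*0 - 55)/(-25758) - 1*28193/(-6972) = (-24*0 - 55)/(-25758) - 1*28193/(-6972) = (0 - 55)*(-1/25758) - 28193*(-1/6972) = -55*(-1/25758) + 28193/6972 = 55/25758 + 28193/6972 = 121096459/29930796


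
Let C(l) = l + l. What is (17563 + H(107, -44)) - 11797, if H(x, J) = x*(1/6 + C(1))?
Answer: 35987/6 ≈ 5997.8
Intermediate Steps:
C(l) = 2*l
H(x, J) = 13*x/6 (H(x, J) = x*(1/6 + 2*1) = x*(1/6 + 2) = x*(13/6) = 13*x/6)
(17563 + H(107, -44)) - 11797 = (17563 + (13/6)*107) - 11797 = (17563 + 1391/6) - 11797 = 106769/6 - 11797 = 35987/6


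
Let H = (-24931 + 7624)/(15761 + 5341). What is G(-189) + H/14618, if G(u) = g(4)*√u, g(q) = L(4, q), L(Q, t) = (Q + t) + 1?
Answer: -5769/102823012 + 27*I*√21 ≈ -5.6106e-5 + 123.73*I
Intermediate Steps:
H = -5769/7034 (H = -17307/21102 = -17307*1/21102 = -5769/7034 ≈ -0.82016)
L(Q, t) = 1 + Q + t
g(q) = 5 + q (g(q) = 1 + 4 + q = 5 + q)
G(u) = 9*√u (G(u) = (5 + 4)*√u = 9*√u)
G(-189) + H/14618 = 9*√(-189) - 5769/7034/14618 = 9*(3*I*√21) - 5769/7034*1/14618 = 27*I*√21 - 5769/102823012 = -5769/102823012 + 27*I*√21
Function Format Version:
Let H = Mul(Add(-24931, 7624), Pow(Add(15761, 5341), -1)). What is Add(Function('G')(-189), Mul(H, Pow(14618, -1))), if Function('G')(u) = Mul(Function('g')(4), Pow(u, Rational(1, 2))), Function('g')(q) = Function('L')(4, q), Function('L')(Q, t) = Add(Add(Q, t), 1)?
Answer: Add(Rational(-5769, 102823012), Mul(27, I, Pow(21, Rational(1, 2)))) ≈ Add(-5.6106e-5, Mul(123.73, I))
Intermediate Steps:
H = Rational(-5769, 7034) (H = Mul(-17307, Pow(21102, -1)) = Mul(-17307, Rational(1, 21102)) = Rational(-5769, 7034) ≈ -0.82016)
Function('L')(Q, t) = Add(1, Q, t)
Function('g')(q) = Add(5, q) (Function('g')(q) = Add(1, 4, q) = Add(5, q))
Function('G')(u) = Mul(9, Pow(u, Rational(1, 2))) (Function('G')(u) = Mul(Add(5, 4), Pow(u, Rational(1, 2))) = Mul(9, Pow(u, Rational(1, 2))))
Add(Function('G')(-189), Mul(H, Pow(14618, -1))) = Add(Mul(9, Pow(-189, Rational(1, 2))), Mul(Rational(-5769, 7034), Pow(14618, -1))) = Add(Mul(9, Mul(3, I, Pow(21, Rational(1, 2)))), Mul(Rational(-5769, 7034), Rational(1, 14618))) = Add(Mul(27, I, Pow(21, Rational(1, 2))), Rational(-5769, 102823012)) = Add(Rational(-5769, 102823012), Mul(27, I, Pow(21, Rational(1, 2))))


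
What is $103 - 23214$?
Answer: $-23111$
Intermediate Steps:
$103 - 23214 = -23111$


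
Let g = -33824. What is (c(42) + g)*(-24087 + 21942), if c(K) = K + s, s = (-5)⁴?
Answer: 71121765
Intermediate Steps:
s = 625
c(K) = 625 + K (c(K) = K + 625 = 625 + K)
(c(42) + g)*(-24087 + 21942) = ((625 + 42) - 33824)*(-24087 + 21942) = (667 - 33824)*(-2145) = -33157*(-2145) = 71121765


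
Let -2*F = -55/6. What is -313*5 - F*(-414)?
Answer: 665/2 ≈ 332.50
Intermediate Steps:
F = 55/12 (F = -(-55)/(2*6) = -½*(-55/6) = 55/12 ≈ 4.5833)
-313*5 - F*(-414) = -313*5 - 55*(-414)/12 = -1565 - 1*(-3795/2) = -1565 + 3795/2 = 665/2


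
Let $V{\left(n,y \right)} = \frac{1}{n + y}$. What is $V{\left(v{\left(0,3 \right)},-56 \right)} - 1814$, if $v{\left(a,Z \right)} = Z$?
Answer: $- \frac{96143}{53} \approx -1814.0$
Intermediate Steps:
$V{\left(v{\left(0,3 \right)},-56 \right)} - 1814 = \frac{1}{3 - 56} - 1814 = \frac{1}{-53} - 1814 = - \frac{1}{53} - 1814 = - \frac{96143}{53}$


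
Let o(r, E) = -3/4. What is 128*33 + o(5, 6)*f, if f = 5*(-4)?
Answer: 4239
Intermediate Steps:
o(r, E) = -¾ (o(r, E) = -3*¼ = -¾)
f = -20
128*33 + o(5, 6)*f = 128*33 - ¾*(-20) = 4224 + 15 = 4239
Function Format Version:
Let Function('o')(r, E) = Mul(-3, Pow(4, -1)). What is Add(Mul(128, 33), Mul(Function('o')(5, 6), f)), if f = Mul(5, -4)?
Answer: 4239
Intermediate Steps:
Function('o')(r, E) = Rational(-3, 4) (Function('o')(r, E) = Mul(-3, Rational(1, 4)) = Rational(-3, 4))
f = -20
Add(Mul(128, 33), Mul(Function('o')(5, 6), f)) = Add(Mul(128, 33), Mul(Rational(-3, 4), -20)) = Add(4224, 15) = 4239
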